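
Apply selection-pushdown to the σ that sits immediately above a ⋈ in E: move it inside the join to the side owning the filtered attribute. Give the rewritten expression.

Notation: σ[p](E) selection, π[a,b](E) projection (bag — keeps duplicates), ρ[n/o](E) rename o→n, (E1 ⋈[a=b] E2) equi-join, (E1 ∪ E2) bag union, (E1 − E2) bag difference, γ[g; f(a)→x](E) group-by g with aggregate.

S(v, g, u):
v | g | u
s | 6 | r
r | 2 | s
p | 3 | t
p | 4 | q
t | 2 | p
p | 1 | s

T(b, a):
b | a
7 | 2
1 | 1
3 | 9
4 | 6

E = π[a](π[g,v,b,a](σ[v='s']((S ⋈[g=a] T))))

σ filters on v, owned by the left side.
E' = π[a](π[g,v,b,a]((σ[v='s'](S) ⋈[g=a] T)))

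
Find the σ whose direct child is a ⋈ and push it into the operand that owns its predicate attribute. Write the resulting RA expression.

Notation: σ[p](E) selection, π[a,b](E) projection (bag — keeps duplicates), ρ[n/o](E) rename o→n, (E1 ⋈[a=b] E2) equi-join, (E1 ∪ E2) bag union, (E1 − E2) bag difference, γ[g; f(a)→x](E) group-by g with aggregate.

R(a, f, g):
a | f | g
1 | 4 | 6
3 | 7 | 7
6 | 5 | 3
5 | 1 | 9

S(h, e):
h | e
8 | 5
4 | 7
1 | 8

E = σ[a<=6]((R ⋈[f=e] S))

σ filters on a, owned by the left side.
E' = (σ[a<=6](R) ⋈[f=e] S)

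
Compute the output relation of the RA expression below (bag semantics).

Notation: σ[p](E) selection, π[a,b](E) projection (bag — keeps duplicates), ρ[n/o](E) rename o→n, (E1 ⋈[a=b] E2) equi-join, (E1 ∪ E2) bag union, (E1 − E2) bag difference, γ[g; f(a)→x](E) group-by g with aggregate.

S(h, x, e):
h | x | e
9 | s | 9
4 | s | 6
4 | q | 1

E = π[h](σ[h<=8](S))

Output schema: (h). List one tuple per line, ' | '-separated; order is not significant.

Stepwise |·|:
  S → 3
  σ[h<=8](S) → 2
  π[h](σ[h<=8](S)) → 2

== RESULT ==
h
4
4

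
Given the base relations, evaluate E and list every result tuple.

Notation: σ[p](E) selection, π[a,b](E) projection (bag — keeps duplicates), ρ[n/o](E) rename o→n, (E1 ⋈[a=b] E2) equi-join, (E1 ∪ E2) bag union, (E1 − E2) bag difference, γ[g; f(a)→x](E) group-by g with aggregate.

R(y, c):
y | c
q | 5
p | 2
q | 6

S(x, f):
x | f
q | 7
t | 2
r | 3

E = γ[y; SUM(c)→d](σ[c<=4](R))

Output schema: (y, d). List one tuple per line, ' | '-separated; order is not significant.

Per-node cardinality:
  R → 3
  σ[c<=4](R) → 1
  γ[y; SUM(c)→d](σ[c<=4](R)) → 1

== RESULT ==
y | d
p | 2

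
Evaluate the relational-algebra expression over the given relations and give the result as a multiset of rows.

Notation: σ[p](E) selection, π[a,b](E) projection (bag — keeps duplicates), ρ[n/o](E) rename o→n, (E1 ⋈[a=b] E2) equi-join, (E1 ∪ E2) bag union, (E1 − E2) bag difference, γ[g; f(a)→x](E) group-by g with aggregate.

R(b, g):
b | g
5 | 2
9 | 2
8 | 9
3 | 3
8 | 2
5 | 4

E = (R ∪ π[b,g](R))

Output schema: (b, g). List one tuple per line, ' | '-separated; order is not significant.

Row counts bottom-up:
  R → 6
  R → 6
  π[b,g](R) → 6
  (R ∪ π[b,g](R)) → 12

== RESULT ==
b | g
3 | 3
3 | 3
5 | 2
5 | 2
5 | 4
5 | 4
8 | 2
8 | 2
8 | 9
8 | 9
9 | 2
9 | 2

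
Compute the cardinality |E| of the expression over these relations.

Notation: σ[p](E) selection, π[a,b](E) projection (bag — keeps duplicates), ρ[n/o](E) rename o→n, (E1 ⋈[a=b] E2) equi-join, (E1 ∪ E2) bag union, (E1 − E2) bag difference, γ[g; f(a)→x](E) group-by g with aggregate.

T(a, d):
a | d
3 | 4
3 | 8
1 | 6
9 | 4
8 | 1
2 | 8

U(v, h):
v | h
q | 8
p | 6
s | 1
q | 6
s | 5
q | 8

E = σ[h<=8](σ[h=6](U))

Per-node cardinality:
  U → 6
  σ[h=6](U) → 2
  σ[h<=8](σ[h=6](U)) → 2

|E| = 2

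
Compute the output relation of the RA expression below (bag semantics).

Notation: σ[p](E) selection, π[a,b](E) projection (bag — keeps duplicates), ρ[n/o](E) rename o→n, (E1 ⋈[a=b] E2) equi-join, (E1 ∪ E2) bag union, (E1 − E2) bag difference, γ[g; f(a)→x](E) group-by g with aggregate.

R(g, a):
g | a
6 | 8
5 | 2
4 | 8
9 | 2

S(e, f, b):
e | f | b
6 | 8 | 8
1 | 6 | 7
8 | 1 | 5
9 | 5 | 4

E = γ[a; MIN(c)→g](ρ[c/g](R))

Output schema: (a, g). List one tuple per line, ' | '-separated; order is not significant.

Row counts bottom-up:
  R → 4
  ρ[c/g](R) → 4
  γ[a; MIN(c)→g](ρ[c/g](R)) → 2

== RESULT ==
a | g
2 | 5
8 | 4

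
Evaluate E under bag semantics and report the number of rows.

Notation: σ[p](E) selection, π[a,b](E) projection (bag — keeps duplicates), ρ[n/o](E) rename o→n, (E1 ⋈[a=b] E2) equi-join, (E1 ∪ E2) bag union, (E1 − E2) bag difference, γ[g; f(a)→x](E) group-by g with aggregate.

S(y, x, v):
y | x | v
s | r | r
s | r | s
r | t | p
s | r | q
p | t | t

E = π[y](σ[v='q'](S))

Subexpression sizes:
  S → 5
  σ[v='q'](S) → 1
  π[y](σ[v='q'](S)) → 1

|E| = 1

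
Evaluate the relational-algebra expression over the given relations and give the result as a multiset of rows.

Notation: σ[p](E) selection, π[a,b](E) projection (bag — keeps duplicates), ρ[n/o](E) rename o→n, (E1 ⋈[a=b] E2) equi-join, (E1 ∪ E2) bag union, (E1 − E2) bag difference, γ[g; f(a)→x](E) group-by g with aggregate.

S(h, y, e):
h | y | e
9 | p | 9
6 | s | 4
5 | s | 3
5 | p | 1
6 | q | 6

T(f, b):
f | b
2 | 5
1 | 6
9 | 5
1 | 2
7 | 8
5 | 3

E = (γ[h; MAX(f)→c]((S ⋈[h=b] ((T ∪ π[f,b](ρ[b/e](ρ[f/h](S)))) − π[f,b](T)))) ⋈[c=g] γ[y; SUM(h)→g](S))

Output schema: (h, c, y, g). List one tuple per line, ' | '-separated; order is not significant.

Subexpression sizes:
  S → 5
  T → 6
  S → 5
  ρ[f/h](S) → 5
  ρ[b/e](ρ[f/h](S)) → 5
  π[f,b](ρ[b/e](ρ[f/h](S))) → 5
  (T ∪ π[f,b](ρ[b/e](ρ[f/h](S)))) → 11
  T → 6
  π[f,b](T) → 6
  ((T ∪ π[f,b](ρ[b/e](ρ[f/h](S)))) − π[f,b](T)) → 5
  (S ⋈[h=b] ((T ∪ π[f,b](ρ[b/e](ρ[f/h](S)))) − π[f,b](T))) → 3
  γ[h; MAX(f)→c]((S ⋈[h=b] ((T ∪ π[f,b](ρ[b/e](ρ[f/h](S)))) − π[f,b](T)))) → 2
  S → 5
  γ[y; SUM(h)→g](S) → 3
  (γ[h; MAX(f)→c]((S ⋈[h=b] ((T ∪ π[f,b](ρ[b/e](ρ[f/h](S)))) − π[f,b](T)))) ⋈[c=g] γ[y; SUM(h)→g](S)) → 1

== RESULT ==
h | c | y | g
6 | 6 | q | 6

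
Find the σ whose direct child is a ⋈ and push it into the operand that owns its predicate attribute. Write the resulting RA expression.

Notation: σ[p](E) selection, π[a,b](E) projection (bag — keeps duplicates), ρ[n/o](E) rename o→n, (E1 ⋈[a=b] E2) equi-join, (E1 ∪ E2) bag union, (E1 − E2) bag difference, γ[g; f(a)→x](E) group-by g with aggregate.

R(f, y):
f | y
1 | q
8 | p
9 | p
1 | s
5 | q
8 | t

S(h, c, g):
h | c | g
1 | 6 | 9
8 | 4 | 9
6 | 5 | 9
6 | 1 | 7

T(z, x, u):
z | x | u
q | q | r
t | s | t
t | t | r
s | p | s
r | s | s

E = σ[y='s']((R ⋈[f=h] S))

σ filters on y, owned by the left side.
E' = (σ[y='s'](R) ⋈[f=h] S)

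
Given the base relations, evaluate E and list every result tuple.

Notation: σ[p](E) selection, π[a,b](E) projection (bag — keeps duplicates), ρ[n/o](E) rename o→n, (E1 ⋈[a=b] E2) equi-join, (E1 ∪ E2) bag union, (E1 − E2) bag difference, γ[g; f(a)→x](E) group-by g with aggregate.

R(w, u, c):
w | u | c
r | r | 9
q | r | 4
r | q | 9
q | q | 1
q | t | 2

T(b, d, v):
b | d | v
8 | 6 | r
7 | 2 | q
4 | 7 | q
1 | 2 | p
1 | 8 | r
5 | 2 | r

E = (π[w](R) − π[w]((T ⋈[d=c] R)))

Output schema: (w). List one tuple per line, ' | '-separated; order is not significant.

Row counts bottom-up:
  R → 5
  π[w](R) → 5
  T → 6
  R → 5
  (T ⋈[d=c] R) → 3
  π[w]((T ⋈[d=c] R)) → 3
  (π[w](R) − π[w]((T ⋈[d=c] R))) → 2

== RESULT ==
w
r
r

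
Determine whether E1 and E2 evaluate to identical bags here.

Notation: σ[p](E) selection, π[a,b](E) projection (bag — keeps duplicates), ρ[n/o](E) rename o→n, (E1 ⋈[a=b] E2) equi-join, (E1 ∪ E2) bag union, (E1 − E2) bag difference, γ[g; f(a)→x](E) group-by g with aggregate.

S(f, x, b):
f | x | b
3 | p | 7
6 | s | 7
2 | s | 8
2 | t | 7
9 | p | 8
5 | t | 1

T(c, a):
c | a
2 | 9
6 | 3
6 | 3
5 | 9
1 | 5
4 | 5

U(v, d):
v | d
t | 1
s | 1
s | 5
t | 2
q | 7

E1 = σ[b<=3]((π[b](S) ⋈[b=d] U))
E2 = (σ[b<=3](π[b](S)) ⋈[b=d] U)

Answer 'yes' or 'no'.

E1 row counts bottom-up:
  S → 6
  π[b](S) → 6
  U → 5
  (π[b](S) ⋈[b=d] U) → 5
  σ[b<=3]((π[b](S) ⋈[b=d] U)) → 2
E2 row counts bottom-up:
  S → 6
  π[b](S) → 6
  σ[b<=3](π[b](S)) → 1
  U → 5
  (σ[b<=3](π[b](S)) ⋈[b=d] U) → 2

E1 and E2 produce the same multiset:
b | v | d
1 | s | 1
1 | t | 1

yes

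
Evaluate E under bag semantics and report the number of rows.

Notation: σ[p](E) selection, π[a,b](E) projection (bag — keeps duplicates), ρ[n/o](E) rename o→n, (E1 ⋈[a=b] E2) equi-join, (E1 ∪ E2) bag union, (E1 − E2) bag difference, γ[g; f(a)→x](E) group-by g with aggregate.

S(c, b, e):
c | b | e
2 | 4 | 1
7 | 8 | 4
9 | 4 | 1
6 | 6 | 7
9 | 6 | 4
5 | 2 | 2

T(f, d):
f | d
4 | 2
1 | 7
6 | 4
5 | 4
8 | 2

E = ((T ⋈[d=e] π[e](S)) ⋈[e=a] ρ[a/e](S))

Stepwise |·|:
  T → 5
  S → 6
  π[e](S) → 6
  (T ⋈[d=e] π[e](S)) → 7
  S → 6
  ρ[a/e](S) → 6
  ((T ⋈[d=e] π[e](S)) ⋈[e=a] ρ[a/e](S)) → 11

|E| = 11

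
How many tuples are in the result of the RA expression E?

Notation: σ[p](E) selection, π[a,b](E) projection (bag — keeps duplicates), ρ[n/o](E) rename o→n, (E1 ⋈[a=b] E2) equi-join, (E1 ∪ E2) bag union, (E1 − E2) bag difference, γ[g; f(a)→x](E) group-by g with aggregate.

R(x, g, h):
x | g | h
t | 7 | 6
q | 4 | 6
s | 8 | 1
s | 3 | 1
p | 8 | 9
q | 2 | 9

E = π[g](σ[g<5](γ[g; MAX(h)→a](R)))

Stepwise |·|:
  R → 6
  γ[g; MAX(h)→a](R) → 5
  σ[g<5](γ[g; MAX(h)→a](R)) → 3
  π[g](σ[g<5](γ[g; MAX(h)→a](R))) → 3

|E| = 3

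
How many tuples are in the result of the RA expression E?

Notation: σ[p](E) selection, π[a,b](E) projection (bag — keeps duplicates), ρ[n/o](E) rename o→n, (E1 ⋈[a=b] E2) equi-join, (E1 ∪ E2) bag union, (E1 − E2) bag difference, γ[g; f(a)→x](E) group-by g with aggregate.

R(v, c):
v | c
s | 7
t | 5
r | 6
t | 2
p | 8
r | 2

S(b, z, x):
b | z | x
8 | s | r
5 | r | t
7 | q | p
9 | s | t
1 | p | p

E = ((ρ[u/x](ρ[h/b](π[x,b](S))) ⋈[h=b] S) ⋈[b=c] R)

Stepwise |·|:
  S → 5
  π[x,b](S) → 5
  ρ[h/b](π[x,b](S)) → 5
  ρ[u/x](ρ[h/b](π[x,b](S))) → 5
  S → 5
  (ρ[u/x](ρ[h/b](π[x,b](S))) ⋈[h=b] S) → 5
  R → 6
  ((ρ[u/x](ρ[h/b](π[x,b](S))) ⋈[h=b] S) ⋈[b=c] R) → 3

|E| = 3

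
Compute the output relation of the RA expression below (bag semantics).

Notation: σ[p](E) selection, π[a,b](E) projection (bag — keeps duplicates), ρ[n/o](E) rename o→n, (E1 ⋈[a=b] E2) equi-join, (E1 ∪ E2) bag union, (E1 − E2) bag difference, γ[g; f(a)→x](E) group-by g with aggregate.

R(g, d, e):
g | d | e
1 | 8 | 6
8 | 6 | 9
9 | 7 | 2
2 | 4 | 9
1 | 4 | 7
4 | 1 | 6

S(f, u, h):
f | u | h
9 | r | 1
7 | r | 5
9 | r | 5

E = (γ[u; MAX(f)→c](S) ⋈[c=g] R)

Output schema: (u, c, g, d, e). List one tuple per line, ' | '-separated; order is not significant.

Stepwise |·|:
  S → 3
  γ[u; MAX(f)→c](S) → 1
  R → 6
  (γ[u; MAX(f)→c](S) ⋈[c=g] R) → 1

== RESULT ==
u | c | g | d | e
r | 9 | 9 | 7 | 2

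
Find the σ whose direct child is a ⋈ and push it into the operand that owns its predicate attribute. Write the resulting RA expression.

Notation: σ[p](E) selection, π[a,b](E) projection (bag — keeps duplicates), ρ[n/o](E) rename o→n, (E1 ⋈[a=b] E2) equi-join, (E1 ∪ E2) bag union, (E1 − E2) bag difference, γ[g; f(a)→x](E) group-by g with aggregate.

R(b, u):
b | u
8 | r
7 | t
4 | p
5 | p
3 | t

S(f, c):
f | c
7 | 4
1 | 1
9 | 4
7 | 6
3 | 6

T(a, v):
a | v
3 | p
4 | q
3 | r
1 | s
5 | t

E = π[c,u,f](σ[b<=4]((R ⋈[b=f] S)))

σ filters on b, owned by the left side.
E' = π[c,u,f]((σ[b<=4](R) ⋈[b=f] S))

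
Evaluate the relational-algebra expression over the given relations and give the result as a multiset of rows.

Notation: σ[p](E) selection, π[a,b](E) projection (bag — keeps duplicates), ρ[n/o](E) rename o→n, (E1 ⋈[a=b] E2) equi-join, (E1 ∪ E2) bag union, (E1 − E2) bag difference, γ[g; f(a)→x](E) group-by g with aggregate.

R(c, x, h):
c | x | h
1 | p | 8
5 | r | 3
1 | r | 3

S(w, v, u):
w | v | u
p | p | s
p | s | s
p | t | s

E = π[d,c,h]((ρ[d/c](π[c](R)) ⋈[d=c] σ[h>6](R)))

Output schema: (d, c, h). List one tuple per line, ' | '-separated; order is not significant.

Stepwise |·|:
  R → 3
  π[c](R) → 3
  ρ[d/c](π[c](R)) → 3
  R → 3
  σ[h>6](R) → 1
  (ρ[d/c](π[c](R)) ⋈[d=c] σ[h>6](R)) → 2
  π[d,c,h]((ρ[d/c](π[c](R)) ⋈[d=c] σ[h>6](R))) → 2

== RESULT ==
d | c | h
1 | 1 | 8
1 | 1 | 8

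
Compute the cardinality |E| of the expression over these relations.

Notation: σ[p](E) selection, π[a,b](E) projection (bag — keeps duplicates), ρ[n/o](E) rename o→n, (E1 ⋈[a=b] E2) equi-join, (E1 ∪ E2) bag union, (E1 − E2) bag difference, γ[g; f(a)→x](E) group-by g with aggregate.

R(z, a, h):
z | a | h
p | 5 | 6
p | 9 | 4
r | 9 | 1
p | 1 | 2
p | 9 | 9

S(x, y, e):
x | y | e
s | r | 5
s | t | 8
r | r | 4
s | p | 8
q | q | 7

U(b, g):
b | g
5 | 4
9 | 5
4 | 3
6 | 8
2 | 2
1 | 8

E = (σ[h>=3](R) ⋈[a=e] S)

Row counts bottom-up:
  R → 5
  σ[h>=3](R) → 3
  S → 5
  (σ[h>=3](R) ⋈[a=e] S) → 1

|E| = 1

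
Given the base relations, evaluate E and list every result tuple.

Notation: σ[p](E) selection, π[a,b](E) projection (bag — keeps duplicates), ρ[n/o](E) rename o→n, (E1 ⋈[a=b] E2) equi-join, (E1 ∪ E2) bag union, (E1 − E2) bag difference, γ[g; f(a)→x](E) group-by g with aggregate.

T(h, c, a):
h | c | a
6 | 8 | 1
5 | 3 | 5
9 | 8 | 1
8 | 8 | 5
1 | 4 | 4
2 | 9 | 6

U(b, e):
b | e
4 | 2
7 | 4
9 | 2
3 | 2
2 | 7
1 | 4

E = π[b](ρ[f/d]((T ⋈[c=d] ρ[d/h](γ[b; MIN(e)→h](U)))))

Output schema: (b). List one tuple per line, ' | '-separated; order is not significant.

Stepwise |·|:
  T → 6
  U → 6
  γ[b; MIN(e)→h](U) → 6
  ρ[d/h](γ[b; MIN(e)→h](U)) → 6
  (T ⋈[c=d] ρ[d/h](γ[b; MIN(e)→h](U))) → 2
  ρ[f/d]((T ⋈[c=d] ρ[d/h](γ[b; MIN(e)→h](U)))) → 2
  π[b](ρ[f/d]((T ⋈[c=d] ρ[d/h](γ[b; MIN(e)→h](U))))) → 2

== RESULT ==
b
1
7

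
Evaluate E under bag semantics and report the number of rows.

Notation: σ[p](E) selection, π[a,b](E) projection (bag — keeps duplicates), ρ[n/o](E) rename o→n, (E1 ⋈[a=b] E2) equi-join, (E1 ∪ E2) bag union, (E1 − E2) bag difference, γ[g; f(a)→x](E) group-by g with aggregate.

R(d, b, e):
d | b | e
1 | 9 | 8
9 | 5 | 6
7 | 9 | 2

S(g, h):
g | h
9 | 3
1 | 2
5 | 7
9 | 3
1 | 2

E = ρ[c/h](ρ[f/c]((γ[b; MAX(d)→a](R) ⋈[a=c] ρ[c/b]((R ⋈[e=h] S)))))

Subexpression sizes:
  R → 3
  γ[b; MAX(d)→a](R) → 2
  R → 3
  S → 5
  (R ⋈[e=h] S) → 2
  ρ[c/b]((R ⋈[e=h] S)) → 2
  (γ[b; MAX(d)→a](R) ⋈[a=c] ρ[c/b]((R ⋈[e=h] S))) → 2
  ρ[f/c]((γ[b; MAX(d)→a](R) ⋈[a=c] ρ[c/b]((R ⋈[e=h] S)))) → 2
  ρ[c/h](ρ[f/c]((γ[b; MAX(d)→a](R) ⋈[a=c] ρ[c/b]((R ⋈[e=h] S))))) → 2

|E| = 2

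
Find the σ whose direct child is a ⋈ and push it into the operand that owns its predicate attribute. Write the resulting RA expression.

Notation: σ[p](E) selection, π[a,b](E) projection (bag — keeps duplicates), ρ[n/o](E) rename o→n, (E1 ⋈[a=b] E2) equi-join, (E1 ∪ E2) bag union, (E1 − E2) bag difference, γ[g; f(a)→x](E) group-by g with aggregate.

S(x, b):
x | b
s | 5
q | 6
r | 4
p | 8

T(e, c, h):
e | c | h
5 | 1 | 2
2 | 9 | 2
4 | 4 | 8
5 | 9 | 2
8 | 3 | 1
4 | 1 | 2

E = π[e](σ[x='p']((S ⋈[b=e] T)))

σ filters on x, owned by the left side.
E' = π[e]((σ[x='p'](S) ⋈[b=e] T))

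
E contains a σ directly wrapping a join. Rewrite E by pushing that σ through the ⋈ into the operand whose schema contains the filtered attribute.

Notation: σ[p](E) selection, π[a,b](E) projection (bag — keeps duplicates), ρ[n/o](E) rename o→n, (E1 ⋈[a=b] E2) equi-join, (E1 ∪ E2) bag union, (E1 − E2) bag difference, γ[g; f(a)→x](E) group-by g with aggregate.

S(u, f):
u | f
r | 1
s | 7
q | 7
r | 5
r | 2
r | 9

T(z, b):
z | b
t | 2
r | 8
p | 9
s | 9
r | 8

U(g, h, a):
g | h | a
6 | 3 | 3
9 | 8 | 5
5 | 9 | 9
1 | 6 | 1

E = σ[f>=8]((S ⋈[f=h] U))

σ filters on f, owned by the left side.
E' = (σ[f>=8](S) ⋈[f=h] U)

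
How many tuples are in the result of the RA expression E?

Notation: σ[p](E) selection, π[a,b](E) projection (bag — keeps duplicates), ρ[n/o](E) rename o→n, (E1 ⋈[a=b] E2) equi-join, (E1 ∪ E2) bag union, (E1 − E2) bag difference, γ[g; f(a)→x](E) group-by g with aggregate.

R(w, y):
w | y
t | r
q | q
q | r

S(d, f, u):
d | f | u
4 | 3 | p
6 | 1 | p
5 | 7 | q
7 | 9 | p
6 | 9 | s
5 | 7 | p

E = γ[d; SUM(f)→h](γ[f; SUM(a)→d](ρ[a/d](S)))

Per-node cardinality:
  S → 6
  ρ[a/d](S) → 6
  γ[f; SUM(a)→d](ρ[a/d](S)) → 4
  γ[d; SUM(f)→h](γ[f; SUM(a)→d](ρ[a/d](S))) → 4

|E| = 4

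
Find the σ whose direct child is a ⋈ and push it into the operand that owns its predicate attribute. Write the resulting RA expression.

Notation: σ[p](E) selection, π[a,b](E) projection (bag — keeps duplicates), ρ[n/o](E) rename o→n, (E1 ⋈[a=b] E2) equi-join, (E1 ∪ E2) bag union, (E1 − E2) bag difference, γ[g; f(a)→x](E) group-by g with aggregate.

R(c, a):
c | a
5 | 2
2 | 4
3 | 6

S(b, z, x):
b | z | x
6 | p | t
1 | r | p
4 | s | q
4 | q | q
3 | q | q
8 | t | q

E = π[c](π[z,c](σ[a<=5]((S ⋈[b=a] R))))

σ filters on a, owned by the right side.
E' = π[c](π[z,c]((S ⋈[b=a] σ[a<=5](R))))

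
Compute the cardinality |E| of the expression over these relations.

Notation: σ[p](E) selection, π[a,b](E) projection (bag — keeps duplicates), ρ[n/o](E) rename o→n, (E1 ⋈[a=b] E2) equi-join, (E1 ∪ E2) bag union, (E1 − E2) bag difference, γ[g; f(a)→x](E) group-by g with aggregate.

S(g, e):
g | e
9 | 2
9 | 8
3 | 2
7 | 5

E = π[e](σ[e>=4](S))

Per-node cardinality:
  S → 4
  σ[e>=4](S) → 2
  π[e](σ[e>=4](S)) → 2

|E| = 2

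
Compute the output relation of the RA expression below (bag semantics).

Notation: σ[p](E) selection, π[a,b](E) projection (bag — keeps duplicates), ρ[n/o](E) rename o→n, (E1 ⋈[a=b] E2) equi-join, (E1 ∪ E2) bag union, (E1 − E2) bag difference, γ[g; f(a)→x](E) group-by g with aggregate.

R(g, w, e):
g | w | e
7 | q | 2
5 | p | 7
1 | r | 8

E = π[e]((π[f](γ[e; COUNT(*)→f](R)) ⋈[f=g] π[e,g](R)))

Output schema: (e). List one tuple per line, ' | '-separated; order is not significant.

Subexpression sizes:
  R → 3
  γ[e; COUNT(*)→f](R) → 3
  π[f](γ[e; COUNT(*)→f](R)) → 3
  R → 3
  π[e,g](R) → 3
  (π[f](γ[e; COUNT(*)→f](R)) ⋈[f=g] π[e,g](R)) → 3
  π[e]((π[f](γ[e; COUNT(*)→f](R)) ⋈[f=g] π[e,g](R))) → 3

== RESULT ==
e
8
8
8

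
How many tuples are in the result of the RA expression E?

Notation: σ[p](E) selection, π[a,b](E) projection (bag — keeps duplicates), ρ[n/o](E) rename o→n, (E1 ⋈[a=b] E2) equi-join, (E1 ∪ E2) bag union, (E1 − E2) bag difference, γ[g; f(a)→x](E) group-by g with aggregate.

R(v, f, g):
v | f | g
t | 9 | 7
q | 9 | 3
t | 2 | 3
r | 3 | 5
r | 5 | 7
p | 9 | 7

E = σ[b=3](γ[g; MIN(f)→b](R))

Subexpression sizes:
  R → 6
  γ[g; MIN(f)→b](R) → 3
  σ[b=3](γ[g; MIN(f)→b](R)) → 1

|E| = 1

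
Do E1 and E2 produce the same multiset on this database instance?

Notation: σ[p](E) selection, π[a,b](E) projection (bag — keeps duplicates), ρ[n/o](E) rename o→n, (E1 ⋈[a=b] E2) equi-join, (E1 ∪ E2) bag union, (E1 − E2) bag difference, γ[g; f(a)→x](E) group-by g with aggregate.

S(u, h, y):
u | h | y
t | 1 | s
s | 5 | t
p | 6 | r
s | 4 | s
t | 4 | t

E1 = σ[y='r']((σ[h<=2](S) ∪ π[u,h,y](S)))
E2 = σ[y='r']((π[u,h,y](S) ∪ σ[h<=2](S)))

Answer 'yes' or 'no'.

E1 subexpression sizes:
  S → 5
  σ[h<=2](S) → 1
  S → 5
  π[u,h,y](S) → 5
  (σ[h<=2](S) ∪ π[u,h,y](S)) → 6
  σ[y='r']((σ[h<=2](S) ∪ π[u,h,y](S))) → 1
E2 subexpression sizes:
  S → 5
  π[u,h,y](S) → 5
  S → 5
  σ[h<=2](S) → 1
  (π[u,h,y](S) ∪ σ[h<=2](S)) → 6
  σ[y='r']((π[u,h,y](S) ∪ σ[h<=2](S))) → 1

E1 and E2 produce the same multiset:
u | h | y
p | 6 | r

yes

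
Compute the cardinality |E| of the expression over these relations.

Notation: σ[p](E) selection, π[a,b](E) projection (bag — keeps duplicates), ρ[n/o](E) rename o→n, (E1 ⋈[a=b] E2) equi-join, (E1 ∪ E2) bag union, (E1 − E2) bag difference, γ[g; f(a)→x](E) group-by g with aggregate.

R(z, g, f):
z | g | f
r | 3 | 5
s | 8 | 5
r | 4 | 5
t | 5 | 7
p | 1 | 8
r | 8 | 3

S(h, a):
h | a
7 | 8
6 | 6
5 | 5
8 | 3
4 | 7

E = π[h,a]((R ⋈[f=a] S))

Per-node cardinality:
  R → 6
  S → 5
  (R ⋈[f=a] S) → 6
  π[h,a]((R ⋈[f=a] S)) → 6

|E| = 6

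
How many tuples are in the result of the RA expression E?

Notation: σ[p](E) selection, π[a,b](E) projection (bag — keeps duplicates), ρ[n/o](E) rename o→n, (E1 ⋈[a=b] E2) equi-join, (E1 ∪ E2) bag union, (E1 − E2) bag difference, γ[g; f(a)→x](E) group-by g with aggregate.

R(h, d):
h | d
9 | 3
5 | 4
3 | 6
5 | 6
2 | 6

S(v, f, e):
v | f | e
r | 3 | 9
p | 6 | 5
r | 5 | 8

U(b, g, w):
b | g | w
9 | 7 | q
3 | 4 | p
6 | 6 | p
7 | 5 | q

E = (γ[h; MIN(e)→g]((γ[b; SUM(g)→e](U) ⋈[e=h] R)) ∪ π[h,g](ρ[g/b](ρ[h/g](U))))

Per-node cardinality:
  U → 4
  γ[b; SUM(g)→e](U) → 4
  R → 5
  (γ[b; SUM(g)→e](U) ⋈[e=h] R) → 2
  γ[h; MIN(e)→g]((γ[b; SUM(g)→e](U) ⋈[e=h] R)) → 1
  U → 4
  ρ[h/g](U) → 4
  ρ[g/b](ρ[h/g](U)) → 4
  π[h,g](ρ[g/b](ρ[h/g](U))) → 4
  (γ[h; MIN(e)→g]((γ[b; SUM(g)→e](U) ⋈[e=h] R)) ∪ π[h,g](ρ[g/b](ρ[h/g](U)))) → 5

|E| = 5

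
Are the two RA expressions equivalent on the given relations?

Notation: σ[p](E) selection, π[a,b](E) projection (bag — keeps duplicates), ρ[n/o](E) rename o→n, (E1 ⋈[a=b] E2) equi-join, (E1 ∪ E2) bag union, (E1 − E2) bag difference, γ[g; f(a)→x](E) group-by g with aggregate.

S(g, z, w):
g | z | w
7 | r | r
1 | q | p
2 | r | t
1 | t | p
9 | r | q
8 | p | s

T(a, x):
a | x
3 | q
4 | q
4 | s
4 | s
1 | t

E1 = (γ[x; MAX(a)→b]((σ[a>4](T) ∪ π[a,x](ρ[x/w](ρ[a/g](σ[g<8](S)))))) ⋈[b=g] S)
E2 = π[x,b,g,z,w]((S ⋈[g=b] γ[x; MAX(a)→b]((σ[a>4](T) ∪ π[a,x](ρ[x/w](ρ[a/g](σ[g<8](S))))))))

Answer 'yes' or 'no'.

E1 per-node cardinality:
  T → 5
  σ[a>4](T) → 0
  S → 6
  σ[g<8](S) → 4
  ρ[a/g](σ[g<8](S)) → 4
  ρ[x/w](ρ[a/g](σ[g<8](S))) → 4
  π[a,x](ρ[x/w](ρ[a/g](σ[g<8](S)))) → 4
  (σ[a>4](T) ∪ π[a,x](ρ[x/w](ρ[a/g](σ[g<8](S))))) → 4
  γ[x; MAX(a)→b]((σ[a>4](T) ∪ π[a,x](ρ[x/w](ρ[a/g](σ[g<8](S)))))) → 3
  S → 6
  (γ[x; MAX(a)→b]((σ[a>4](T) ∪ π[a,x](ρ[x/w](ρ[a/g](σ[g<8](S)))))) ⋈[b=g] S) → 4
E2 per-node cardinality:
  S → 6
  T → 5
  σ[a>4](T) → 0
  S → 6
  σ[g<8](S) → 4
  ρ[a/g](σ[g<8](S)) → 4
  ρ[x/w](ρ[a/g](σ[g<8](S))) → 4
  π[a,x](ρ[x/w](ρ[a/g](σ[g<8](S)))) → 4
  (σ[a>4](T) ∪ π[a,x](ρ[x/w](ρ[a/g](σ[g<8](S))))) → 4
  γ[x; MAX(a)→b]((σ[a>4](T) ∪ π[a,x](ρ[x/w](ρ[a/g](σ[g<8](S)))))) → 3
  (S ⋈[g=b] γ[x; MAX(a)→b]((σ[a>4](T) ∪ π[a,x](ρ[x/w](ρ[a/g](σ[g<8](S))))))) → 4
  π[x,b,g,z,w]((S ⋈[g=b] γ[x; MAX(a)→b]((σ[a>4](T) ∪ π[a,x](ρ[x/w](ρ[a/g](σ[g<8](S)))))))) → 4

E1 and E2 produce the same multiset:
x | b | g | z | w
p | 1 | 1 | q | p
p | 1 | 1 | t | p
r | 7 | 7 | r | r
t | 2 | 2 | r | t

yes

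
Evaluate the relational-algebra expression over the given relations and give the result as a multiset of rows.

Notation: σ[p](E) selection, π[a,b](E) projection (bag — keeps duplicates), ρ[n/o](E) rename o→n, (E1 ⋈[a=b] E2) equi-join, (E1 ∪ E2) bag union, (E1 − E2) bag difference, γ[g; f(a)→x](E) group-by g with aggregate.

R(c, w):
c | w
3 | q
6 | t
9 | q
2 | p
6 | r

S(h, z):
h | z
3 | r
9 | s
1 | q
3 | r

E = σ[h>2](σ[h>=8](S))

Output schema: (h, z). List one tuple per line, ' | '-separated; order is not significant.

Subexpression sizes:
  S → 4
  σ[h>=8](S) → 1
  σ[h>2](σ[h>=8](S)) → 1

== RESULT ==
h | z
9 | s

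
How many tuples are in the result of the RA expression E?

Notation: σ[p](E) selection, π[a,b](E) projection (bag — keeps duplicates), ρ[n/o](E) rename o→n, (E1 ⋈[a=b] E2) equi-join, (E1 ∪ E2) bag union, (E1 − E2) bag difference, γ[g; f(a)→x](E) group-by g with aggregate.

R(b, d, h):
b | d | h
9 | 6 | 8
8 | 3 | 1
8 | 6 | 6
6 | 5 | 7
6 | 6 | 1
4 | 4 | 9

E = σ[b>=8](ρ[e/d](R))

Per-node cardinality:
  R → 6
  ρ[e/d](R) → 6
  σ[b>=8](ρ[e/d](R)) → 3

|E| = 3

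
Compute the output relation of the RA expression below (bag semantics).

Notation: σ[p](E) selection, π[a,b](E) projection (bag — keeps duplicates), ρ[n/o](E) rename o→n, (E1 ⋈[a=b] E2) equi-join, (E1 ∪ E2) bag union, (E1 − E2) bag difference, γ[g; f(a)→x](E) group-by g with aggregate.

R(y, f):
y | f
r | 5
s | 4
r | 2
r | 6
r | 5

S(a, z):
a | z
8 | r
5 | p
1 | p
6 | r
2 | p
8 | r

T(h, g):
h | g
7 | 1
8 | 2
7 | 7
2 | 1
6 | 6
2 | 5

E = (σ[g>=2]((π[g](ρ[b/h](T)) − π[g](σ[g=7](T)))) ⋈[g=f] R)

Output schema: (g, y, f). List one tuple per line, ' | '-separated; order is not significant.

Row counts bottom-up:
  T → 6
  ρ[b/h](T) → 6
  π[g](ρ[b/h](T)) → 6
  T → 6
  σ[g=7](T) → 1
  π[g](σ[g=7](T)) → 1
  (π[g](ρ[b/h](T)) − π[g](σ[g=7](T))) → 5
  σ[g>=2]((π[g](ρ[b/h](T)) − π[g](σ[g=7](T)))) → 3
  R → 5
  (σ[g>=2]((π[g](ρ[b/h](T)) − π[g](σ[g=7](T)))) ⋈[g=f] R) → 4

== RESULT ==
g | y | f
2 | r | 2
5 | r | 5
5 | r | 5
6 | r | 6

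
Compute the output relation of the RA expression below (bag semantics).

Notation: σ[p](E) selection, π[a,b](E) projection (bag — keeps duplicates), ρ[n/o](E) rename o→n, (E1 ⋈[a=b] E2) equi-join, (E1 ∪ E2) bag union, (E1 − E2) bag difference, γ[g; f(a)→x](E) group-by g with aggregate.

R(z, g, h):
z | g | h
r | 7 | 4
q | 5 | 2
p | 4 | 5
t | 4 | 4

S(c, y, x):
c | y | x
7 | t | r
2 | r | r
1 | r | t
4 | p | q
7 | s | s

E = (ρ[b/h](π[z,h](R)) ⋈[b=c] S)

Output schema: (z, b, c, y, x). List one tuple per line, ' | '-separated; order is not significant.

Subexpression sizes:
  R → 4
  π[z,h](R) → 4
  ρ[b/h](π[z,h](R)) → 4
  S → 5
  (ρ[b/h](π[z,h](R)) ⋈[b=c] S) → 3

== RESULT ==
z | b | c | y | x
q | 2 | 2 | r | r
r | 4 | 4 | p | q
t | 4 | 4 | p | q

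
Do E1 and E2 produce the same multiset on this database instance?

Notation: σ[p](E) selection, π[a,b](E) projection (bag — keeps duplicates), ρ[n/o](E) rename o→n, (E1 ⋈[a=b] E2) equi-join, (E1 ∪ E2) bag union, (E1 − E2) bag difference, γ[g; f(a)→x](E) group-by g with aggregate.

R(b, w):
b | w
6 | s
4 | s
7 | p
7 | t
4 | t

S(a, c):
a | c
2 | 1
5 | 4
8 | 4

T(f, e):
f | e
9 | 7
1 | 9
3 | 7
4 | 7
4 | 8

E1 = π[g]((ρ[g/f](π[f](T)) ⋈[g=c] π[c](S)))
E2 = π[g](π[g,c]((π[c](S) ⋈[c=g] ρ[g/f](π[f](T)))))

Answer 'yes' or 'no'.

E1 row counts bottom-up:
  T → 5
  π[f](T) → 5
  ρ[g/f](π[f](T)) → 5
  S → 3
  π[c](S) → 3
  (ρ[g/f](π[f](T)) ⋈[g=c] π[c](S)) → 5
  π[g]((ρ[g/f](π[f](T)) ⋈[g=c] π[c](S))) → 5
E2 row counts bottom-up:
  S → 3
  π[c](S) → 3
  T → 5
  π[f](T) → 5
  ρ[g/f](π[f](T)) → 5
  (π[c](S) ⋈[c=g] ρ[g/f](π[f](T))) → 5
  π[g,c]((π[c](S) ⋈[c=g] ρ[g/f](π[f](T)))) → 5
  π[g](π[g,c]((π[c](S) ⋈[c=g] ρ[g/f](π[f](T))))) → 5

E1 and E2 produce the same multiset:
g
1
4
4
4
4

yes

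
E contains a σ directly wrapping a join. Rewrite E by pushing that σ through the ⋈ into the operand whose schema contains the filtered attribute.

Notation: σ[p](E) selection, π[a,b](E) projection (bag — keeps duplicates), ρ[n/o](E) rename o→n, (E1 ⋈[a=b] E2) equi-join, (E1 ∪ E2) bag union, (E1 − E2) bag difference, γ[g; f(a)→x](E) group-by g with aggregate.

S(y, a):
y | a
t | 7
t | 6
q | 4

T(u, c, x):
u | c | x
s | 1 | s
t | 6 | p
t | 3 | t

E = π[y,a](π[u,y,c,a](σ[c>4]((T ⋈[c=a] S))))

σ filters on c, owned by the left side.
E' = π[y,a](π[u,y,c,a]((σ[c>4](T) ⋈[c=a] S)))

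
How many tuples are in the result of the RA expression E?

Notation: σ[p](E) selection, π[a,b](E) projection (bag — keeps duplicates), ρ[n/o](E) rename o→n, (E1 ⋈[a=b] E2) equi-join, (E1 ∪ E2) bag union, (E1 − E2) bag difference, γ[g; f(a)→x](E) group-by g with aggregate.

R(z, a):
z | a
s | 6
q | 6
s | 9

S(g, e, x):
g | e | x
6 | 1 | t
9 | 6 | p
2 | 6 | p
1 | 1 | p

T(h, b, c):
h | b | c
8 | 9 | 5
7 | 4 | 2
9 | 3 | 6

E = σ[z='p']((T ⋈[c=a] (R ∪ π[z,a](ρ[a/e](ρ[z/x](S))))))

Subexpression sizes:
  T → 3
  R → 3
  S → 4
  ρ[z/x](S) → 4
  ρ[a/e](ρ[z/x](S)) → 4
  π[z,a](ρ[a/e](ρ[z/x](S))) → 4
  (R ∪ π[z,a](ρ[a/e](ρ[z/x](S)))) → 7
  (T ⋈[c=a] (R ∪ π[z,a](ρ[a/e](ρ[z/x](S))))) → 4
  σ[z='p']((T ⋈[c=a] (R ∪ π[z,a](ρ[a/e](ρ[z/x](S)))))) → 2

|E| = 2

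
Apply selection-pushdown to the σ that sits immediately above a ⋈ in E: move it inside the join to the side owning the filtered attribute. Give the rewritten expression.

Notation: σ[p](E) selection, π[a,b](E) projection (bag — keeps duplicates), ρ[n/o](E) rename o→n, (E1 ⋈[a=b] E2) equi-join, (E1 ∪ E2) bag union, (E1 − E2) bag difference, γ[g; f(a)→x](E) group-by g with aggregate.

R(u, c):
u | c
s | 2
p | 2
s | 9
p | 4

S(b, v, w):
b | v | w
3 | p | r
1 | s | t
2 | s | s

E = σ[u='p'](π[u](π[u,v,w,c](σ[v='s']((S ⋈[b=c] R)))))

σ filters on v, owned by the left side.
E' = σ[u='p'](π[u](π[u,v,w,c]((σ[v='s'](S) ⋈[b=c] R))))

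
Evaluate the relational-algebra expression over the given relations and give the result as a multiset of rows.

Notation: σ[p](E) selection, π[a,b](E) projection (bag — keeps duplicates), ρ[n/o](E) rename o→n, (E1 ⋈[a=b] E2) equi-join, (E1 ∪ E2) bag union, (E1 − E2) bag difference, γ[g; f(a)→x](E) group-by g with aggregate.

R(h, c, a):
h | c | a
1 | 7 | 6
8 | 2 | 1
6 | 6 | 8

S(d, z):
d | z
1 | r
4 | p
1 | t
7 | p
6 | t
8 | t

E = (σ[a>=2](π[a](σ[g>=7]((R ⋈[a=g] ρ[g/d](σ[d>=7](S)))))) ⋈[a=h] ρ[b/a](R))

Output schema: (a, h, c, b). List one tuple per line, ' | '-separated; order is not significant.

Stepwise |·|:
  R → 3
  S → 6
  σ[d>=7](S) → 2
  ρ[g/d](σ[d>=7](S)) → 2
  (R ⋈[a=g] ρ[g/d](σ[d>=7](S))) → 1
  σ[g>=7]((R ⋈[a=g] ρ[g/d](σ[d>=7](S)))) → 1
  π[a](σ[g>=7]((R ⋈[a=g] ρ[g/d](σ[d>=7](S))))) → 1
  σ[a>=2](π[a](σ[g>=7]((R ⋈[a=g] ρ[g/d](σ[d>=7](S)))))) → 1
  R → 3
  ρ[b/a](R) → 3
  (σ[a>=2](π[a](σ[g>=7]((R ⋈[a=g] ρ[g/d](σ[d>=7](S)))))) ⋈[a=h] ρ[b/a](R)) → 1

== RESULT ==
a | h | c | b
8 | 8 | 2 | 1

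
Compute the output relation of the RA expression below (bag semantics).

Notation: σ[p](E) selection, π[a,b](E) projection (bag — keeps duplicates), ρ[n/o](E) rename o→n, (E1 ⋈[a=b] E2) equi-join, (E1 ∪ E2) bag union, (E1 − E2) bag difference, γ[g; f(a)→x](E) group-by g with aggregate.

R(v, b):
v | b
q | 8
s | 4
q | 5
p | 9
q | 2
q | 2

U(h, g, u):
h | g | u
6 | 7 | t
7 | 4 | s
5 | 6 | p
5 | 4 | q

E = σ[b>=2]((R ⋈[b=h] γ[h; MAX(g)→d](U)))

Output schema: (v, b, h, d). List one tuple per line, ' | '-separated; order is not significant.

Stepwise |·|:
  R → 6
  U → 4
  γ[h; MAX(g)→d](U) → 3
  (R ⋈[b=h] γ[h; MAX(g)→d](U)) → 1
  σ[b>=2]((R ⋈[b=h] γ[h; MAX(g)→d](U))) → 1

== RESULT ==
v | b | h | d
q | 5 | 5 | 6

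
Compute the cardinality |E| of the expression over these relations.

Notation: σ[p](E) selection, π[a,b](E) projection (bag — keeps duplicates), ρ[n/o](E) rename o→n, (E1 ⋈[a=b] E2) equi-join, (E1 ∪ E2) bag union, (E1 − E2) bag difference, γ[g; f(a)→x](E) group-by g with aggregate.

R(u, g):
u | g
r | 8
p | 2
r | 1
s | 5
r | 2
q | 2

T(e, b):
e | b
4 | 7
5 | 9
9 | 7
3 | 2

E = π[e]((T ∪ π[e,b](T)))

Per-node cardinality:
  T → 4
  T → 4
  π[e,b](T) → 4
  (T ∪ π[e,b](T)) → 8
  π[e]((T ∪ π[e,b](T))) → 8

|E| = 8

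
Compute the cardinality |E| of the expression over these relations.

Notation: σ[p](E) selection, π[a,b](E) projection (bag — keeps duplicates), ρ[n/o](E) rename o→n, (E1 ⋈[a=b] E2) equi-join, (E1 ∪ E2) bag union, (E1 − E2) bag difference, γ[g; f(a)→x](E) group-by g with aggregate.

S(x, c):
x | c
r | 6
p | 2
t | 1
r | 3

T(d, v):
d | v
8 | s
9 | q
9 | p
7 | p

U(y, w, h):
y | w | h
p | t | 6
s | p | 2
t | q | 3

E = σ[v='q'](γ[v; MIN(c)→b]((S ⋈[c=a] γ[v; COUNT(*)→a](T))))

Row counts bottom-up:
  S → 4
  T → 4
  γ[v; COUNT(*)→a](T) → 3
  (S ⋈[c=a] γ[v; COUNT(*)→a](T)) → 3
  γ[v; MIN(c)→b]((S ⋈[c=a] γ[v; COUNT(*)→a](T))) → 3
  σ[v='q'](γ[v; MIN(c)→b]((S ⋈[c=a] γ[v; COUNT(*)→a](T)))) → 1

|E| = 1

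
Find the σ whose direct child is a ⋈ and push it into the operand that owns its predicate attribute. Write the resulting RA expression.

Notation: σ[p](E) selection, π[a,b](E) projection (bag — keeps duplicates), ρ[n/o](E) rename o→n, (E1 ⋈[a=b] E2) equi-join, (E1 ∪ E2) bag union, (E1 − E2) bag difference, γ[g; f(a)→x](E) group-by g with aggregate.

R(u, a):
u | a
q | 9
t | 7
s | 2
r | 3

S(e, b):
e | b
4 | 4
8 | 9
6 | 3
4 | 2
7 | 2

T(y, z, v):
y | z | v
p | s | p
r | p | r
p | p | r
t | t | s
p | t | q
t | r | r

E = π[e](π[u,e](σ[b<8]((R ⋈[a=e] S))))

σ filters on b, owned by the right side.
E' = π[e](π[u,e]((R ⋈[a=e] σ[b<8](S))))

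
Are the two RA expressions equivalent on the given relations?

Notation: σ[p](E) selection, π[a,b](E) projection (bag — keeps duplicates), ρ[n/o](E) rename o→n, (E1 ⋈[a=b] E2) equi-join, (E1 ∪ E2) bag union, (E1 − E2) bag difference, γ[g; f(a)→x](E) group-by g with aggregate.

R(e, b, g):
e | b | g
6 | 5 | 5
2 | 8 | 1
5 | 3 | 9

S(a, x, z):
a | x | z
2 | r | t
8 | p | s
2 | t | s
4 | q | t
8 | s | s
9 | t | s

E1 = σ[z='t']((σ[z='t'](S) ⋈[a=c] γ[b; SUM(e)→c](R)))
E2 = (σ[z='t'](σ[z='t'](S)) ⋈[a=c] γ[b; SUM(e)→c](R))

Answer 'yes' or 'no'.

E1 subexpression sizes:
  S → 6
  σ[z='t'](S) → 2
  R → 3
  γ[b; SUM(e)→c](R) → 3
  (σ[z='t'](S) ⋈[a=c] γ[b; SUM(e)→c](R)) → 1
  σ[z='t']((σ[z='t'](S) ⋈[a=c] γ[b; SUM(e)→c](R))) → 1
E2 subexpression sizes:
  S → 6
  σ[z='t'](S) → 2
  σ[z='t'](σ[z='t'](S)) → 2
  R → 3
  γ[b; SUM(e)→c](R) → 3
  (σ[z='t'](σ[z='t'](S)) ⋈[a=c] γ[b; SUM(e)→c](R)) → 1

E1 and E2 produce the same multiset:
a | x | z | b | c
2 | r | t | 8 | 2

yes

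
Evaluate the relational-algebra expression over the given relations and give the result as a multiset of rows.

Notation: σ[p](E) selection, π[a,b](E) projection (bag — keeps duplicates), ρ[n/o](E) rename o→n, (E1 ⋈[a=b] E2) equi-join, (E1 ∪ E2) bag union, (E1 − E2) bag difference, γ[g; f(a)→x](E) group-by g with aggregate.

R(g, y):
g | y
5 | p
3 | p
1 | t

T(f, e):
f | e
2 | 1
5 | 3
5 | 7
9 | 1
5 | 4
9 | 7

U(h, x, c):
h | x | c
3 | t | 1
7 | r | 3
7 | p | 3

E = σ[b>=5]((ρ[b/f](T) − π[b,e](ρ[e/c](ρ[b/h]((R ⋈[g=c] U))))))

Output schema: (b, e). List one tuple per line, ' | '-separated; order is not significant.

Row counts bottom-up:
  T → 6
  ρ[b/f](T) → 6
  R → 3
  U → 3
  (R ⋈[g=c] U) → 3
  ρ[b/h]((R ⋈[g=c] U)) → 3
  ρ[e/c](ρ[b/h]((R ⋈[g=c] U))) → 3
  π[b,e](ρ[e/c](ρ[b/h]((R ⋈[g=c] U)))) → 3
  (ρ[b/f](T) − π[b,e](ρ[e/c](ρ[b/h]((R ⋈[g=c] U))))) → 6
  σ[b>=5]((ρ[b/f](T) − π[b,e](ρ[e/c](ρ[b/h]((R ⋈[g=c] U)))))) → 5

== RESULT ==
b | e
5 | 3
5 | 4
5 | 7
9 | 1
9 | 7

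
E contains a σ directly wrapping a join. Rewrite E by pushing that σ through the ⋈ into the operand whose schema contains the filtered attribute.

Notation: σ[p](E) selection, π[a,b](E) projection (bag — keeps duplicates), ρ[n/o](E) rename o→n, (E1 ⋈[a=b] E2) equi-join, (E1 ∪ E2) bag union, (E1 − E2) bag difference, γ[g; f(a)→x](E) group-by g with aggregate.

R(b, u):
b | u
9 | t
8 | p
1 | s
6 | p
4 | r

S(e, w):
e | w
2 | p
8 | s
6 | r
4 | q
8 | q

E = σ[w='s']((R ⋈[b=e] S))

σ filters on w, owned by the right side.
E' = (R ⋈[b=e] σ[w='s'](S))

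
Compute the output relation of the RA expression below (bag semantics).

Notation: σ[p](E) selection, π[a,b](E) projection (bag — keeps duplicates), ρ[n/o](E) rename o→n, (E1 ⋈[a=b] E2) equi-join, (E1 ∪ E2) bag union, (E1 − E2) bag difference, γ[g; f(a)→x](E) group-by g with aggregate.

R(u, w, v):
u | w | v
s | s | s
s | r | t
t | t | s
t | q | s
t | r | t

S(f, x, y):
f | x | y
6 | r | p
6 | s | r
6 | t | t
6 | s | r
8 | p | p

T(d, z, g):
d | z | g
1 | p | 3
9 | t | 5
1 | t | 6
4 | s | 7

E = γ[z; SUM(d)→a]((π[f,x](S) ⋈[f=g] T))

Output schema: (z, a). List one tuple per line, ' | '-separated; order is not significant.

Row counts bottom-up:
  S → 5
  π[f,x](S) → 5
  T → 4
  (π[f,x](S) ⋈[f=g] T) → 4
  γ[z; SUM(d)→a]((π[f,x](S) ⋈[f=g] T)) → 1

== RESULT ==
z | a
t | 4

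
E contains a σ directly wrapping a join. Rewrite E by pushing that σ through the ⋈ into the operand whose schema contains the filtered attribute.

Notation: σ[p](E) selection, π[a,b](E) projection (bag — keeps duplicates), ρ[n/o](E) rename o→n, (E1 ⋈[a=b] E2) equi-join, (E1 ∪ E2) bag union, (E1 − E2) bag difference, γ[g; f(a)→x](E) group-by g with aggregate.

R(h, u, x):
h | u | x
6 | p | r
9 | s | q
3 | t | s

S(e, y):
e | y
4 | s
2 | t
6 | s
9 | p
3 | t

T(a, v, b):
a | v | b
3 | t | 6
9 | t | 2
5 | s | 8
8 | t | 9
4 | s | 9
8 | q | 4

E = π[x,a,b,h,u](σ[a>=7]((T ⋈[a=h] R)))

σ filters on a, owned by the left side.
E' = π[x,a,b,h,u]((σ[a>=7](T) ⋈[a=h] R))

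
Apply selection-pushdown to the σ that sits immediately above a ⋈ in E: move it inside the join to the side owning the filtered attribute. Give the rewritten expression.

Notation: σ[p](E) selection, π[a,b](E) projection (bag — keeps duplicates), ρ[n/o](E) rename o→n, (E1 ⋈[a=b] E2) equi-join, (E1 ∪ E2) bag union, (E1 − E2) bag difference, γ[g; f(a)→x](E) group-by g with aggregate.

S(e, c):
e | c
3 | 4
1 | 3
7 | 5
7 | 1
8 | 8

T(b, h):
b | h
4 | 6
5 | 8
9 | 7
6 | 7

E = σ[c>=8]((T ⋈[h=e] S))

σ filters on c, owned by the right side.
E' = (T ⋈[h=e] σ[c>=8](S))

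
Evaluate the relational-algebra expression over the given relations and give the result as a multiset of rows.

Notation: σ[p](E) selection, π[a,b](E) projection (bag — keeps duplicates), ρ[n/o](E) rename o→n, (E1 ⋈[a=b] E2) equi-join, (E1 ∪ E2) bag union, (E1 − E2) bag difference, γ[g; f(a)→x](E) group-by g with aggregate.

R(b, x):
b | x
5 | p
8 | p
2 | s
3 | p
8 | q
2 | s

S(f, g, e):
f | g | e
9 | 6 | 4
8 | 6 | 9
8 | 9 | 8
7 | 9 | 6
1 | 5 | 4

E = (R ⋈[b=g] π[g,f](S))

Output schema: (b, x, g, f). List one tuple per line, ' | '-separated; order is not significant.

Stepwise |·|:
  R → 6
  S → 5
  π[g,f](S) → 5
  (R ⋈[b=g] π[g,f](S)) → 1

== RESULT ==
b | x | g | f
5 | p | 5 | 1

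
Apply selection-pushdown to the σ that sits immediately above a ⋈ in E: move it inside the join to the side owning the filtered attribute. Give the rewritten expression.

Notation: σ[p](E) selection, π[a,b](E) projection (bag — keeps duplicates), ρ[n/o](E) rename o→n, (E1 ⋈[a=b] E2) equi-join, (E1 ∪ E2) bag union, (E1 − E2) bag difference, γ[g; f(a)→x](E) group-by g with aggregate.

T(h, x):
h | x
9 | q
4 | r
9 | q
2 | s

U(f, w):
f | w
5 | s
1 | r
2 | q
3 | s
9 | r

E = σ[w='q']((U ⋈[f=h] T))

σ filters on w, owned by the left side.
E' = (σ[w='q'](U) ⋈[f=h] T)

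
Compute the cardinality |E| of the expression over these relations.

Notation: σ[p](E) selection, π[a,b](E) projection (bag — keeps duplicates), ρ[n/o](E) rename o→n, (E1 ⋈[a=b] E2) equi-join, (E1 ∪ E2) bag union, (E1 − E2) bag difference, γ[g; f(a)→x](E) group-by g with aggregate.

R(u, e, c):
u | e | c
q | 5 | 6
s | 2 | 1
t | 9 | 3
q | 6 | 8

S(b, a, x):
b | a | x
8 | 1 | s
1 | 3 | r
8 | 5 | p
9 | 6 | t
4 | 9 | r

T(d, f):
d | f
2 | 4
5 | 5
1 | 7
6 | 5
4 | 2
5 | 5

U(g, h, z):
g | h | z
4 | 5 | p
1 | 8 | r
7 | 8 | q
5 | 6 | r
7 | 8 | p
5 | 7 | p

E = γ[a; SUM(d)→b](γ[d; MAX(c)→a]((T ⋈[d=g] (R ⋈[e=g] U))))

Stepwise |·|:
  T → 6
  R → 4
  U → 6
  (R ⋈[e=g] U) → 2
  (T ⋈[d=g] (R ⋈[e=g] U)) → 4
  γ[d; MAX(c)→a]((T ⋈[d=g] (R ⋈[e=g] U))) → 1
  γ[a; SUM(d)→b](γ[d; MAX(c)→a]((T ⋈[d=g] (R ⋈[e=g] U)))) → 1

|E| = 1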